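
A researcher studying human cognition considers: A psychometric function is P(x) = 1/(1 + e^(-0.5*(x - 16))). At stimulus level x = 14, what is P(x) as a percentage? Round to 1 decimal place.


P(x) = 1/(1 + e^(-0.5*(14 - 16)))
Exponent = -0.5 * -2 = 1.0
e^(1.0) = 2.718282
P = 1/(1 + 2.718282) = 0.268941
Percentage = 26.9


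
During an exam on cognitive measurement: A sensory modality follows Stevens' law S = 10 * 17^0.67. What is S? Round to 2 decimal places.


S = 10 * 17^0.67
17^0.67 = 6.6742
S = 10 * 6.6742
= 66.74


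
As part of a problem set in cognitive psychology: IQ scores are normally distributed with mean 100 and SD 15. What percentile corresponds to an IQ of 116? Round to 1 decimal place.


z = (IQ - mean) / SD
z = (116 - 100) / 15 = 1.0667
Percentile = Phi(1.0667) * 100
Phi(1.0667) = 0.856946
= 85.7


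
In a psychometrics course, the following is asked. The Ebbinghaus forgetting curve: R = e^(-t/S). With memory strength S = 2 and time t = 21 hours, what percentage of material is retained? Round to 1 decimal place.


R = e^(-t/S)
-t/S = -21/2 = -10.5
R = e^(-10.5) = 2.8e-05
Percentage = 2.8e-05 * 100
= 0.0


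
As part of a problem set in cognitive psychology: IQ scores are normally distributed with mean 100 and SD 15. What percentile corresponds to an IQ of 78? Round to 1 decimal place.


z = (IQ - mean) / SD
z = (78 - 100) / 15 = -1.4667
Percentile = Phi(-1.4667) * 100
Phi(-1.4667) = 0.071229
= 7.1


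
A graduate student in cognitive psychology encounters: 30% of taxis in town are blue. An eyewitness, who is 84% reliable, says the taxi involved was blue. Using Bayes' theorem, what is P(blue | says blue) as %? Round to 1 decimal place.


P(blue | says blue) = P(says blue | blue)*P(blue) / [P(says blue | blue)*P(blue) + P(says blue | not blue)*P(not blue)]
Numerator = 0.84 * 0.3 = 0.252
False identification = 0.16 * 0.7 = 0.112
P = 0.252 / (0.252 + 0.112)
= 0.252 / 0.364
As percentage = 69.2


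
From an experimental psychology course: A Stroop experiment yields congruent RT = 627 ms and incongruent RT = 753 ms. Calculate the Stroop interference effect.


Stroop effect = RT(incongruent) - RT(congruent)
= 753 - 627
= 126 ms


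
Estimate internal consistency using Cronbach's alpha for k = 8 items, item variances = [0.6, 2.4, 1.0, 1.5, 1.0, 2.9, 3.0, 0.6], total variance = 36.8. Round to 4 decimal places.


alpha = (k/(k-1)) * (1 - sum(s_i^2)/s_total^2)
sum(item variances) = 13.0
k/(k-1) = 8/7 = 1.142857
1 - 13.0/36.8 = 1 - 0.353261 = 0.646739
alpha = 1.142857 * 0.646739
= 0.7391


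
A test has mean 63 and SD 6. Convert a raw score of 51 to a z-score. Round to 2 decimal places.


z = (X - mu) / sigma
= (51 - 63) / 6
= -12 / 6
= -2.00


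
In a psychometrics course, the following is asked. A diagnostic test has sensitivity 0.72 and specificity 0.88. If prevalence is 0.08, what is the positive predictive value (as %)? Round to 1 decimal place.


PPV = (sens * prev) / (sens * prev + (1-spec) * (1-prev))
Numerator = 0.72 * 0.08 = 0.0576
P(positive and no disease) = (1 - spec) * (1 - prev) = (1 - 0.88) * (1 - 0.08) = 0.1104
Denominator = 0.0576 + 0.1104 = 0.168
PPV = 0.0576 / 0.168 = 0.342857
As percentage = 34.3


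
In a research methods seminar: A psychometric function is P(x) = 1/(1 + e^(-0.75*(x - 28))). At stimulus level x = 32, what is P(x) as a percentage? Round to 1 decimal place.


P(x) = 1/(1 + e^(-0.75*(32 - 28)))
Exponent = -0.75 * 4 = -3.0
e^(-3.0) = 0.049787
P = 1/(1 + 0.049787) = 0.952574
Percentage = 95.3


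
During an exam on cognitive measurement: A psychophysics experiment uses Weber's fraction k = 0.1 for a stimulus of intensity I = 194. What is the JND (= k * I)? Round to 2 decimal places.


JND = k * I
JND = 0.1 * 194
= 19.40


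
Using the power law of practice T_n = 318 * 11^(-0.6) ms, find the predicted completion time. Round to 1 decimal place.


T_n = 318 * 11^(-0.6)
11^(-0.6) = 0.237227
T_n = 318 * 0.237227
= 75.4 ms


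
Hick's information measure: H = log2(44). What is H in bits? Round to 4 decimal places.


H = log2(n)
H = log2(44)
= 5.4594


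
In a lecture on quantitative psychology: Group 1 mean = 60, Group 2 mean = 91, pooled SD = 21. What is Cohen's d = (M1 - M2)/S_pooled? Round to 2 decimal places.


Cohen's d = (M1 - M2) / S_pooled
= (60 - 91) / 21
= -31 / 21
= -1.48


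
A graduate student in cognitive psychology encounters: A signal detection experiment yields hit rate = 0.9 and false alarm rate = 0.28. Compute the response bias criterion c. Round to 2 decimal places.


c = -0.5 * (z(HR) + z(FAR))
z(0.9) = 1.2816
z(0.28) = -0.5828
c = -0.5 * (1.2816 + -0.5828)
= -0.5 * 0.6988
= -0.35


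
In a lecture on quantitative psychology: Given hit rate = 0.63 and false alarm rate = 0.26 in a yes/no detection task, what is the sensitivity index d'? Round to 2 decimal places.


d' = z(HR) - z(FAR)
z(0.63) = 0.3319
z(0.26) = -0.6433
d' = 0.3319 - -0.6433
= 0.98


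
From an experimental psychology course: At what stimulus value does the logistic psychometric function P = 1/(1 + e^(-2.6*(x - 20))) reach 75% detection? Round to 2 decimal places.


At P = 0.75: 0.75 = 1/(1 + e^(-k*(x-x0)))
Solving: e^(-k*(x-x0)) = 1/3
x = x0 + ln(3)/k
ln(3) = 1.0986
x = 20 + 1.0986/2.6
= 20 + 0.4225
= 20.42


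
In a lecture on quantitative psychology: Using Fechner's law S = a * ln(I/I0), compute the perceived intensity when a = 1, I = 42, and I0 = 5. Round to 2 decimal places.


S = 1 * ln(42/5)
I/I0 = 8.4
ln(8.4) = 2.1282
S = 1 * 2.1282
= 2.13


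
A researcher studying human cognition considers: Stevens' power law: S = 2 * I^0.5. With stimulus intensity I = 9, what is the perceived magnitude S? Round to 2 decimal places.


S = 2 * 9^0.5
9^0.5 = 3.0
S = 2 * 3.0
= 6.00


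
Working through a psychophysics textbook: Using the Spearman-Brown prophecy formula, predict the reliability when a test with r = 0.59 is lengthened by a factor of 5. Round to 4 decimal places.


r_new = n*r / (1 + (n-1)*r)
Numerator = 5 * 0.59 = 2.95
Denominator = 1 + 4 * 0.59 = 3.36
r_new = 2.95 / 3.36
= 0.8780


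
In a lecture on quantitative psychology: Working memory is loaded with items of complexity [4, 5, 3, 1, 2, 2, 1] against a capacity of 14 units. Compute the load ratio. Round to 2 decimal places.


Total complexity = 4 + 5 + 3 + 1 + 2 + 2 + 1 = 18
Load = total / capacity = 18 / 14
= 1.29


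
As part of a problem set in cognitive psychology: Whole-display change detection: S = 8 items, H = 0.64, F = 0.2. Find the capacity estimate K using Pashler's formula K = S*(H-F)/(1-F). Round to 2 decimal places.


K = S * (H - F) / (1 - F)
H - F = 0.44
1 - F = 0.8
K = 8 * 0.44 / 0.8
= 4.40


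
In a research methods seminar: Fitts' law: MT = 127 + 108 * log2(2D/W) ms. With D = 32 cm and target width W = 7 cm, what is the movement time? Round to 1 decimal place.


MT = 127 + 108 * log2(2*32/7)
2D/W = 9.142857
log2(9.142857) = 3.1926
MT = 127 + 108 * 3.1926
= 471.8 ms


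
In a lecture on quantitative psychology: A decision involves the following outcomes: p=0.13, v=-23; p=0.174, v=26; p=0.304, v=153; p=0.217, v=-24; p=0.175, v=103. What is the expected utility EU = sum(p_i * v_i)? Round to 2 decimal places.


EU = sum(p_i * v_i)
0.13 * -23 = -2.99
0.174 * 26 = 4.524
0.304 * 153 = 46.512
0.217 * -24 = -5.208
0.175 * 103 = 18.025
EU = -2.99 + 4.524 + 46.512 + -5.208 + 18.025
= 60.86


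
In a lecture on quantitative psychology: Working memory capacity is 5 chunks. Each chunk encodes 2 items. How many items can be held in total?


Total items = chunks * items_per_chunk
= 5 * 2
= 10


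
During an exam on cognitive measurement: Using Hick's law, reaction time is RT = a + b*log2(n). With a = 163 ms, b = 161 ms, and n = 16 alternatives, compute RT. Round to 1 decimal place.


RT = 163 + 161 * log2(16)
log2(16) = 4.0
RT = 163 + 161 * 4.0
= 163 + 644.0
= 807.0 ms


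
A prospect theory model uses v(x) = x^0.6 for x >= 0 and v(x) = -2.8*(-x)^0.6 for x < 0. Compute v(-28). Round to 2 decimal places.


Since x = -28 < 0, use v(x) = -lambda*(-x)^alpha
(-x) = 28
28^0.6 = 7.3841
v(-28) = -2.8 * 7.3841
= -20.68


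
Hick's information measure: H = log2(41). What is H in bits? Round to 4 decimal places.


H = log2(n)
H = log2(41)
= 5.3576


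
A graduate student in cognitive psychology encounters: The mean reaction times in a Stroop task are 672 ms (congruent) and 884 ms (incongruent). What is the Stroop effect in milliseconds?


Stroop effect = RT(incongruent) - RT(congruent)
= 884 - 672
= 212 ms


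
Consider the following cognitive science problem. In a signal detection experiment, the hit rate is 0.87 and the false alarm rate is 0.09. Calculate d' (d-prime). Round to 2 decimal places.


d' = z(HR) - z(FAR)
z(0.87) = 1.1264
z(0.09) = -1.3408
d' = 1.1264 - -1.3408
= 2.47


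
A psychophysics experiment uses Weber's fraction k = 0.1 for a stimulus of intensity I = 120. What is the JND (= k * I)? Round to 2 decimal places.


JND = k * I
JND = 0.1 * 120
= 12.00


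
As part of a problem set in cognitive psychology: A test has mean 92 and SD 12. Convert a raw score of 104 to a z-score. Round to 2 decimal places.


z = (X - mu) / sigma
= (104 - 92) / 12
= 12 / 12
= 1.00


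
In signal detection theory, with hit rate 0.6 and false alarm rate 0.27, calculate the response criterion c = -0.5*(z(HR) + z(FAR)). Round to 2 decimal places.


c = -0.5 * (z(HR) + z(FAR))
z(0.6) = 0.2533
z(0.27) = -0.6128
c = -0.5 * (0.2533 + -0.6128)
= -0.5 * -0.3595
= 0.18


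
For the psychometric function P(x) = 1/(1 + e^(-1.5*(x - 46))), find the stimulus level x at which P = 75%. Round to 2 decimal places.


At P = 0.75: 0.75 = 1/(1 + e^(-k*(x-x0)))
Solving: e^(-k*(x-x0)) = 1/3
x = x0 + ln(3)/k
ln(3) = 1.0986
x = 46 + 1.0986/1.5
= 46 + 0.7324
= 46.73


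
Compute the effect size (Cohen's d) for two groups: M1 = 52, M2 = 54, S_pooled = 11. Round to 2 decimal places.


Cohen's d = (M1 - M2) / S_pooled
= (52 - 54) / 11
= -2 / 11
= -0.18


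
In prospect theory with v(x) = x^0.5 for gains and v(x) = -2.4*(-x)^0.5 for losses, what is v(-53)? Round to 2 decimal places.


Since x = -53 < 0, use v(x) = -lambda*(-x)^alpha
(-x) = 53
53^0.5 = 7.2801
v(-53) = -2.4 * 7.2801
= -17.47


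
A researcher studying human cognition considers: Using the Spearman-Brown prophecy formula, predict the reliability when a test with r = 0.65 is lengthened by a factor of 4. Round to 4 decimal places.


r_new = n*r / (1 + (n-1)*r)
Numerator = 4 * 0.65 = 2.6
Denominator = 1 + 3 * 0.65 = 2.95
r_new = 2.6 / 2.95
= 0.8814


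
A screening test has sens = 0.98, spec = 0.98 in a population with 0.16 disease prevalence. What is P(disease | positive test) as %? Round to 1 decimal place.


PPV = (sens * prev) / (sens * prev + (1-spec) * (1-prev))
Numerator = 0.98 * 0.16 = 0.1568
P(positive and no disease) = (1 - spec) * (1 - prev) = (1 - 0.98) * (1 - 0.16) = 0.0168
Denominator = 0.1568 + 0.0168 = 0.1736
PPV = 0.1568 / 0.1736 = 0.903226
As percentage = 90.3


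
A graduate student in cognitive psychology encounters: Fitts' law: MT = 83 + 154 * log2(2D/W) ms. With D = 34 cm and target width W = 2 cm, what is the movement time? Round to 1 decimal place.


MT = 83 + 154 * log2(2*34/2)
2D/W = 34.0
log2(34.0) = 5.0875
MT = 83 + 154 * 5.0875
= 866.5 ms


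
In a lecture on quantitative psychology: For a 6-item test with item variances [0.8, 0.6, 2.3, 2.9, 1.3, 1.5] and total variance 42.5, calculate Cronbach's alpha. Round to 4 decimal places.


alpha = (k/(k-1)) * (1 - sum(s_i^2)/s_total^2)
sum(item variances) = 9.4
k/(k-1) = 6/5 = 1.2
1 - 9.4/42.5 = 1 - 0.221176 = 0.778824
alpha = 1.2 * 0.778824
= 0.9346


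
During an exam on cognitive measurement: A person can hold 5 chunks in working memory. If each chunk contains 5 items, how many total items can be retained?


Total items = chunks * items_per_chunk
= 5 * 5
= 25


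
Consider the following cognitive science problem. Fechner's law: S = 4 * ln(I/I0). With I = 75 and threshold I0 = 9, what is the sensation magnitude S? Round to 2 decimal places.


S = 4 * ln(75/9)
I/I0 = 8.333333
ln(8.333333) = 2.1203
S = 4 * 2.1203
= 8.48


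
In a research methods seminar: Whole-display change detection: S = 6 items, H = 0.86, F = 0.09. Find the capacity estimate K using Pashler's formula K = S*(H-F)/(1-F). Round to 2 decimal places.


K = S * (H - F) / (1 - F)
H - F = 0.77
1 - F = 0.91
K = 6 * 0.77 / 0.91
= 5.08


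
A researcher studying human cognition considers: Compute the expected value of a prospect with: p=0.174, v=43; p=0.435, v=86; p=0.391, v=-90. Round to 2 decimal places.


EU = sum(p_i * v_i)
0.174 * 43 = 7.482
0.435 * 86 = 37.41
0.391 * -90 = -35.19
EU = 7.482 + 37.41 + -35.19
= 9.70


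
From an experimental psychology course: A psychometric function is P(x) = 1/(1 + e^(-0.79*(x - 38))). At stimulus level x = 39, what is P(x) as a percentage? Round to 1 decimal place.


P(x) = 1/(1 + e^(-0.79*(39 - 38)))
Exponent = -0.79 * 1 = -0.79
e^(-0.79) = 0.453845
P = 1/(1 + 0.453845) = 0.687831
Percentage = 68.8


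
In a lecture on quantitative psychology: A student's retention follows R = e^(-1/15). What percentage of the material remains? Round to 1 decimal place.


R = e^(-t/S)
-t/S = -1/15 = -0.066667
R = e^(-0.066667) = 0.935507
Percentage = 0.935507 * 100
= 93.6


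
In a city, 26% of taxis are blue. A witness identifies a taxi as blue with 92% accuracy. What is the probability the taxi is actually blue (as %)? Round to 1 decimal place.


P(blue | says blue) = P(says blue | blue)*P(blue) / [P(says blue | blue)*P(blue) + P(says blue | not blue)*P(not blue)]
Numerator = 0.92 * 0.26 = 0.2392
False identification = 0.08 * 0.74 = 0.0592
P = 0.2392 / (0.2392 + 0.0592)
= 0.2392 / 0.2984
As percentage = 80.2


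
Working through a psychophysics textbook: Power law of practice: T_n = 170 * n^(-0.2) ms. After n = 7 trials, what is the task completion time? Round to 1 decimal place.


T_n = 170 * 7^(-0.2)
7^(-0.2) = 0.677611
T_n = 170 * 0.677611
= 115.2 ms


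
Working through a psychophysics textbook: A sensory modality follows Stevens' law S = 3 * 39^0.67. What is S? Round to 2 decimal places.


S = 3 * 39^0.67
39^0.67 = 11.6416
S = 3 * 11.6416
= 34.92


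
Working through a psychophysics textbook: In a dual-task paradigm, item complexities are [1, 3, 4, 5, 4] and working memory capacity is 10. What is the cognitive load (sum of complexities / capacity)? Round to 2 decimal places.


Total complexity = 1 + 3 + 4 + 5 + 4 = 17
Load = total / capacity = 17 / 10
= 1.70


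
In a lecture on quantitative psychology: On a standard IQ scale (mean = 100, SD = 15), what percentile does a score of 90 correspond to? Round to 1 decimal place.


z = (IQ - mean) / SD
z = (90 - 100) / 15 = -0.6667
Percentile = Phi(-0.6667) * 100
Phi(-0.6667) = 0.252482
= 25.2


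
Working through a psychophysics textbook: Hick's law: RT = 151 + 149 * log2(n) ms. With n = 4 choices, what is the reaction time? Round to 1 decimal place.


RT = 151 + 149 * log2(4)
log2(4) = 2.0
RT = 151 + 149 * 2.0
= 151 + 298.0
= 449.0 ms


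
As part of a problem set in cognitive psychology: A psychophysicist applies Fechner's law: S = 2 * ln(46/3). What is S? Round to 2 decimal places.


S = 2 * ln(46/3)
I/I0 = 15.333333
ln(15.333333) = 2.73
S = 2 * 2.73
= 5.46


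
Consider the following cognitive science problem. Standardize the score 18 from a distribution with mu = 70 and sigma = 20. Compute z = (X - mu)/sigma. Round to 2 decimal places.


z = (X - mu) / sigma
= (18 - 70) / 20
= -52 / 20
= -2.60


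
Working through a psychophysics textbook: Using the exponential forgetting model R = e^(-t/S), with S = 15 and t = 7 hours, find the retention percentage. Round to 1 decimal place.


R = e^(-t/S)
-t/S = -7/15 = -0.466667
R = e^(-0.466667) = 0.627089
Percentage = 0.627089 * 100
= 62.7


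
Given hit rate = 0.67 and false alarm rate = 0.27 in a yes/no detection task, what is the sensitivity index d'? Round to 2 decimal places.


d' = z(HR) - z(FAR)
z(0.67) = 0.4399
z(0.27) = -0.6128
d' = 0.4399 - -0.6128
= 1.05


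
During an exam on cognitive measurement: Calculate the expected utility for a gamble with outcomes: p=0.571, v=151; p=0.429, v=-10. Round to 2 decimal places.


EU = sum(p_i * v_i)
0.571 * 151 = 86.221
0.429 * -10 = -4.29
EU = 86.221 + -4.29
= 81.93


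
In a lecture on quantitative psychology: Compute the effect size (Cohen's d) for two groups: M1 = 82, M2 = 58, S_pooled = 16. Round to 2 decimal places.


Cohen's d = (M1 - M2) / S_pooled
= (82 - 58) / 16
= 24 / 16
= 1.50


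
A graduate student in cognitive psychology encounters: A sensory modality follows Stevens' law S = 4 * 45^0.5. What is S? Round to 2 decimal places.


S = 4 * 45^0.5
45^0.5 = 6.7082
S = 4 * 6.7082
= 26.83


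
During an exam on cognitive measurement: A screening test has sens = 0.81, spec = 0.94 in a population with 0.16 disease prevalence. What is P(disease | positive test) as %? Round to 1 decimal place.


PPV = (sens * prev) / (sens * prev + (1-spec) * (1-prev))
Numerator = 0.81 * 0.16 = 0.1296
P(positive and no disease) = (1 - spec) * (1 - prev) = (1 - 0.94) * (1 - 0.16) = 0.0504
Denominator = 0.1296 + 0.0504 = 0.18
PPV = 0.1296 / 0.18 = 0.72
As percentage = 72.0


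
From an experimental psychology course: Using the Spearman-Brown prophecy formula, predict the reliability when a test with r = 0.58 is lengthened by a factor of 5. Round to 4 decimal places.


r_new = n*r / (1 + (n-1)*r)
Numerator = 5 * 0.58 = 2.9
Denominator = 1 + 4 * 0.58 = 3.32
r_new = 2.9 / 3.32
= 0.8735


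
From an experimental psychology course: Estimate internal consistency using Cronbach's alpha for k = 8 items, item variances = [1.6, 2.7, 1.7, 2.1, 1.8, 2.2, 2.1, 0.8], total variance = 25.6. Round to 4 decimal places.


alpha = (k/(k-1)) * (1 - sum(s_i^2)/s_total^2)
sum(item variances) = 15.0
k/(k-1) = 8/7 = 1.142857
1 - 15.0/25.6 = 1 - 0.585938 = 0.414062
alpha = 1.142857 * 0.414062
= 0.4732


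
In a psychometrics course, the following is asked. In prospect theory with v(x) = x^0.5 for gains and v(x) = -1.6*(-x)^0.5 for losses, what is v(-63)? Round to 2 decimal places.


Since x = -63 < 0, use v(x) = -lambda*(-x)^alpha
(-x) = 63
63^0.5 = 7.9373
v(-63) = -1.6 * 7.9373
= -12.70


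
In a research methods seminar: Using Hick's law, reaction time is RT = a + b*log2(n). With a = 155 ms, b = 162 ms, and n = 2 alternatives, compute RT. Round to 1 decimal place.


RT = 155 + 162 * log2(2)
log2(2) = 1.0
RT = 155 + 162 * 1.0
= 155 + 162.0
= 317.0 ms


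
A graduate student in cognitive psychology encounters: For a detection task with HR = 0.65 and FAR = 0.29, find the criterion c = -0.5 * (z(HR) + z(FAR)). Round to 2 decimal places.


c = -0.5 * (z(HR) + z(FAR))
z(0.65) = 0.3853
z(0.29) = -0.5534
c = -0.5 * (0.3853 + -0.5534)
= -0.5 * -0.1681
= 0.08


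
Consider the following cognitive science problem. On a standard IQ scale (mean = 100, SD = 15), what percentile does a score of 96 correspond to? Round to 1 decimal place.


z = (IQ - mean) / SD
z = (96 - 100) / 15 = -0.2667
Percentile = Phi(-0.2667) * 100
Phi(-0.2667) = 0.39485
= 39.5


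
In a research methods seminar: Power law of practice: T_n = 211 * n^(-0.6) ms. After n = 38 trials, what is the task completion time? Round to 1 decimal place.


T_n = 211 * 38^(-0.6)
38^(-0.6) = 0.112753
T_n = 211 * 0.112753
= 23.8 ms


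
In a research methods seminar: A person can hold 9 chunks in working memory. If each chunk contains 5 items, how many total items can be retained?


Total items = chunks * items_per_chunk
= 9 * 5
= 45


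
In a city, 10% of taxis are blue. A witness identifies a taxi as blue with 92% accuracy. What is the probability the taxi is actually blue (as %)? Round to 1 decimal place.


P(blue | says blue) = P(says blue | blue)*P(blue) / [P(says blue | blue)*P(blue) + P(says blue | not blue)*P(not blue)]
Numerator = 0.92 * 0.1 = 0.092
False identification = 0.08 * 0.9 = 0.072
P = 0.092 / (0.092 + 0.072)
= 0.092 / 0.164
As percentage = 56.1


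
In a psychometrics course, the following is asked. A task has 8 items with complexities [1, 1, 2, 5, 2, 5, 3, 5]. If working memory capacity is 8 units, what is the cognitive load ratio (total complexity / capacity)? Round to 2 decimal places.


Total complexity = 1 + 1 + 2 + 5 + 2 + 5 + 3 + 5 = 24
Load = total / capacity = 24 / 8
= 3.00


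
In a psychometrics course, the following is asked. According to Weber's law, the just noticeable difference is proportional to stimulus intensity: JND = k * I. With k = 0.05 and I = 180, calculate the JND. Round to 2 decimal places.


JND = k * I
JND = 0.05 * 180
= 9.00


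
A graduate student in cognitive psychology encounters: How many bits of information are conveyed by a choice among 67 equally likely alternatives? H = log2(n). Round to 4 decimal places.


H = log2(n)
H = log2(67)
= 6.0661


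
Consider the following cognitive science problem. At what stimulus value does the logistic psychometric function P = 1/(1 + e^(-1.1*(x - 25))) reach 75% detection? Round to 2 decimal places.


At P = 0.75: 0.75 = 1/(1 + e^(-k*(x-x0)))
Solving: e^(-k*(x-x0)) = 1/3
x = x0 + ln(3)/k
ln(3) = 1.0986
x = 25 + 1.0986/1.1
= 25 + 0.9987
= 26.00


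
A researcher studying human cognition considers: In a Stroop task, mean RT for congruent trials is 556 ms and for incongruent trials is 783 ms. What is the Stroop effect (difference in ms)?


Stroop effect = RT(incongruent) - RT(congruent)
= 783 - 556
= 227 ms


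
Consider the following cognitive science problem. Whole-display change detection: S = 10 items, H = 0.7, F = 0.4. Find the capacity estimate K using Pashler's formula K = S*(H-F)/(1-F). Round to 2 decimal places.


K = S * (H - F) / (1 - F)
H - F = 0.3
1 - F = 0.6
K = 10 * 0.3 / 0.6
= 5.00


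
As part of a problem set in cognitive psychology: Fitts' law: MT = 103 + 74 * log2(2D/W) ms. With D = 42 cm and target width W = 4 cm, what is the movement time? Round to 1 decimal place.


MT = 103 + 74 * log2(2*42/4)
2D/W = 21.0
log2(21.0) = 4.3923
MT = 103 + 74 * 4.3923
= 428.0 ms


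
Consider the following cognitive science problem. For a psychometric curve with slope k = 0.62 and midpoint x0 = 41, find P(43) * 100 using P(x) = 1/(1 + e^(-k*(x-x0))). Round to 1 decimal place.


P(x) = 1/(1 + e^(-0.62*(43 - 41)))
Exponent = -0.62 * 2 = -1.24
e^(-1.24) = 0.289384
P = 1/(1 + 0.289384) = 0.775564
Percentage = 77.6


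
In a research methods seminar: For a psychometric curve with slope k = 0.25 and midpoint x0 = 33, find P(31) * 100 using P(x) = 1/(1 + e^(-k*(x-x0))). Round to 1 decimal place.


P(x) = 1/(1 + e^(-0.25*(31 - 33)))
Exponent = -0.25 * -2 = 0.5
e^(0.5) = 1.648721
P = 1/(1 + 1.648721) = 0.377541
Percentage = 37.8


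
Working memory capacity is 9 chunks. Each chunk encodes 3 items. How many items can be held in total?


Total items = chunks * items_per_chunk
= 9 * 3
= 27


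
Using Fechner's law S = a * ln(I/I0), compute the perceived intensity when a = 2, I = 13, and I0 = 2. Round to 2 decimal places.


S = 2 * ln(13/2)
I/I0 = 6.5
ln(6.5) = 1.8718
S = 2 * 1.8718
= 3.74


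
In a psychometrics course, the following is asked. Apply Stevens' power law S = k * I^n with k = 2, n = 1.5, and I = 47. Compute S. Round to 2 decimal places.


S = 2 * 47^1.5
47^1.5 = 322.2158
S = 2 * 322.2158
= 644.43


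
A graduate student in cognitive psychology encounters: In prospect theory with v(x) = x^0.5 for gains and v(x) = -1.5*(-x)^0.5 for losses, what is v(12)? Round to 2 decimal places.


Since x = 12 >= 0, use v(x) = x^0.5
12^0.5 = 3.4641
v(12) = 3.46


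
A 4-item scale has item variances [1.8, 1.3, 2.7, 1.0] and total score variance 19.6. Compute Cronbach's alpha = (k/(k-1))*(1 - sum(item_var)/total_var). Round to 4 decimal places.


alpha = (k/(k-1)) * (1 - sum(s_i^2)/s_total^2)
sum(item variances) = 6.8
k/(k-1) = 4/3 = 1.333333
1 - 6.8/19.6 = 1 - 0.346939 = 0.653061
alpha = 1.333333 * 0.653061
= 0.8707


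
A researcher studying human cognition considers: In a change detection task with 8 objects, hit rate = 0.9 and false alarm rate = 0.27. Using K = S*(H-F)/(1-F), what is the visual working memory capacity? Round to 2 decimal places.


K = S * (H - F) / (1 - F)
H - F = 0.63
1 - F = 0.73
K = 8 * 0.63 / 0.73
= 6.90


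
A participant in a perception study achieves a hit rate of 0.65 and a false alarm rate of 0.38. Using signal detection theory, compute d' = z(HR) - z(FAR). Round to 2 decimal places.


d' = z(HR) - z(FAR)
z(0.65) = 0.3853
z(0.38) = -0.3055
d' = 0.3853 - -0.3055
= 0.69


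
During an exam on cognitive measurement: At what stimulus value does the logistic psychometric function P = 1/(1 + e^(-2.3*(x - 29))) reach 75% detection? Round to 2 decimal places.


At P = 0.75: 0.75 = 1/(1 + e^(-k*(x-x0)))
Solving: e^(-k*(x-x0)) = 1/3
x = x0 + ln(3)/k
ln(3) = 1.0986
x = 29 + 1.0986/2.3
= 29 + 0.4777
= 29.48


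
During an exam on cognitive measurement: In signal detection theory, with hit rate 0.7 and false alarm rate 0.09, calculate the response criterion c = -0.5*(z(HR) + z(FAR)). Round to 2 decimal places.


c = -0.5 * (z(HR) + z(FAR))
z(0.7) = 0.5244
z(0.09) = -1.3408
c = -0.5 * (0.5244 + -1.3408)
= -0.5 * -0.8164
= 0.41


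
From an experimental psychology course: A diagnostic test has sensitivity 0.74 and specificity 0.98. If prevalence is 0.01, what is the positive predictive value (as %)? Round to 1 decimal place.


PPV = (sens * prev) / (sens * prev + (1-spec) * (1-prev))
Numerator = 0.74 * 0.01 = 0.0074
P(positive and no disease) = (1 - spec) * (1 - prev) = (1 - 0.98) * (1 - 0.01) = 0.0198
Denominator = 0.0074 + 0.0198 = 0.0272
PPV = 0.0074 / 0.0272 = 0.272059
As percentage = 27.2


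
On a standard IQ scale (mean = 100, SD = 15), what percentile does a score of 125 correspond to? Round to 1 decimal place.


z = (IQ - mean) / SD
z = (125 - 100) / 15 = 1.6667
Percentile = Phi(1.6667) * 100
Phi(1.6667) = 0.952213
= 95.2


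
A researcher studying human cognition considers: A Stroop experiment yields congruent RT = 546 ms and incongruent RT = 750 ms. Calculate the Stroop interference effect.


Stroop effect = RT(incongruent) - RT(congruent)
= 750 - 546
= 204 ms


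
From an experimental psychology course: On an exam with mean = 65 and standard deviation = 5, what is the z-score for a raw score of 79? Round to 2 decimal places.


z = (X - mu) / sigma
= (79 - 65) / 5
= 14 / 5
= 2.80


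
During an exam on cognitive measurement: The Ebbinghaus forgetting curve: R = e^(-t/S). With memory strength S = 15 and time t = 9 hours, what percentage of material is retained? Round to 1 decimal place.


R = e^(-t/S)
-t/S = -9/15 = -0.6
R = e^(-0.6) = 0.548812
Percentage = 0.548812 * 100
= 54.9


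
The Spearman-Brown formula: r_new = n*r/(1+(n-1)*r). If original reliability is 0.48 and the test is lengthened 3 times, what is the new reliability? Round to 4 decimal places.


r_new = n*r / (1 + (n-1)*r)
Numerator = 3 * 0.48 = 1.44
Denominator = 1 + 2 * 0.48 = 1.96
r_new = 1.44 / 1.96
= 0.7347


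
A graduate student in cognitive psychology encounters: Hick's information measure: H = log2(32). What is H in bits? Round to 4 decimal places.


H = log2(n)
H = log2(32)
= 5.0000


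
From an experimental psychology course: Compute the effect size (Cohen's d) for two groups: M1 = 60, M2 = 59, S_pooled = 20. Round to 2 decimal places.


Cohen's d = (M1 - M2) / S_pooled
= (60 - 59) / 20
= 1 / 20
= 0.05


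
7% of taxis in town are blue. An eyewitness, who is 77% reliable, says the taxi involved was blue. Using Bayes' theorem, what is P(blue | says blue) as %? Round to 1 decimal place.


P(blue | says blue) = P(says blue | blue)*P(blue) / [P(says blue | blue)*P(blue) + P(says blue | not blue)*P(not blue)]
Numerator = 0.77 * 0.07 = 0.0539
False identification = 0.23 * 0.93 = 0.2139
P = 0.0539 / (0.0539 + 0.2139)
= 0.0539 / 0.2678
As percentage = 20.1


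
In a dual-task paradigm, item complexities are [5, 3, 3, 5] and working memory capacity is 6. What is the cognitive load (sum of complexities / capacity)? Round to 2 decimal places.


Total complexity = 5 + 3 + 3 + 5 = 16
Load = total / capacity = 16 / 6
= 2.67


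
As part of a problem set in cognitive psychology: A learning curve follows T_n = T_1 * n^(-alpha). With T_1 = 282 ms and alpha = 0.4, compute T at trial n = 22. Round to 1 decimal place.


T_n = 282 * 22^(-0.4)
22^(-0.4) = 0.290423
T_n = 282 * 0.290423
= 81.9 ms


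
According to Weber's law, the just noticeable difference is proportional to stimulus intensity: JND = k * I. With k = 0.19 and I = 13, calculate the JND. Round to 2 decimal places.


JND = k * I
JND = 0.19 * 13
= 2.47


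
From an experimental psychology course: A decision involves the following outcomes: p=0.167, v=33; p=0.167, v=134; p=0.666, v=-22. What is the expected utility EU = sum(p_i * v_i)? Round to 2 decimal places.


EU = sum(p_i * v_i)
0.167 * 33 = 5.511
0.167 * 134 = 22.378
0.666 * -22 = -14.652
EU = 5.511 + 22.378 + -14.652
= 13.24


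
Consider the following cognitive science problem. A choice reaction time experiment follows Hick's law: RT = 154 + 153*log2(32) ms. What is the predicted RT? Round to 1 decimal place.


RT = 154 + 153 * log2(32)
log2(32) = 5.0
RT = 154 + 153 * 5.0
= 154 + 765.0
= 919.0 ms


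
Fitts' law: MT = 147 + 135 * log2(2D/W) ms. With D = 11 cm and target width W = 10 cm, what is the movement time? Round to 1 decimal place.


MT = 147 + 135 * log2(2*11/10)
2D/W = 2.2
log2(2.2) = 1.1375
MT = 147 + 135 * 1.1375
= 300.6 ms


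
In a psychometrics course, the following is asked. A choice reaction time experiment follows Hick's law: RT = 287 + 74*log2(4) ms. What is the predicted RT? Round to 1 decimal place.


RT = 287 + 74 * log2(4)
log2(4) = 2.0
RT = 287 + 74 * 2.0
= 287 + 148.0
= 435.0 ms


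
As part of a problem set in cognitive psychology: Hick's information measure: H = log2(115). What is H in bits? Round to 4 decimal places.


H = log2(n)
H = log2(115)
= 6.8455


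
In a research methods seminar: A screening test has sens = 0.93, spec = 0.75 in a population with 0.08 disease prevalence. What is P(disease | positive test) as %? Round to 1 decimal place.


PPV = (sens * prev) / (sens * prev + (1-spec) * (1-prev))
Numerator = 0.93 * 0.08 = 0.0744
P(positive and no disease) = (1 - spec) * (1 - prev) = (1 - 0.75) * (1 - 0.08) = 0.23
Denominator = 0.0744 + 0.23 = 0.3044
PPV = 0.0744 / 0.3044 = 0.244415
As percentage = 24.4


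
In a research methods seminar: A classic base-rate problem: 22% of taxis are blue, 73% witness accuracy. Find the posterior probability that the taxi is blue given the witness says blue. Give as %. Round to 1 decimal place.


P(blue | says blue) = P(says blue | blue)*P(blue) / [P(says blue | blue)*P(blue) + P(says blue | not blue)*P(not blue)]
Numerator = 0.73 * 0.22 = 0.1606
False identification = 0.27 * 0.78 = 0.2106
P = 0.1606 / (0.1606 + 0.2106)
= 0.1606 / 0.3712
As percentage = 43.3


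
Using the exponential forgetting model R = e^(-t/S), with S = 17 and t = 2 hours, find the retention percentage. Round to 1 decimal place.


R = e^(-t/S)
-t/S = -2/17 = -0.117647
R = e^(-0.117647) = 0.88901
Percentage = 0.88901 * 100
= 88.9


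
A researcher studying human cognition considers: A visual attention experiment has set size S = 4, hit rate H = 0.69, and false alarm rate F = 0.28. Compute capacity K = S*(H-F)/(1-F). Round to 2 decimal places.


K = S * (H - F) / (1 - F)
H - F = 0.41
1 - F = 0.72
K = 4 * 0.41 / 0.72
= 2.28


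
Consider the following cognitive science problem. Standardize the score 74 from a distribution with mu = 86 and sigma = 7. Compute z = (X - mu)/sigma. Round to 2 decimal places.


z = (X - mu) / sigma
= (74 - 86) / 7
= -12 / 7
= -1.71


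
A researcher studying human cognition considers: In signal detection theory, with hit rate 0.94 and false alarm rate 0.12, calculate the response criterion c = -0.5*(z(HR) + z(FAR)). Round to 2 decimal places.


c = -0.5 * (z(HR) + z(FAR))
z(0.94) = 1.5548
z(0.12) = -1.175
c = -0.5 * (1.5548 + -1.175)
= -0.5 * 0.3798
= -0.19


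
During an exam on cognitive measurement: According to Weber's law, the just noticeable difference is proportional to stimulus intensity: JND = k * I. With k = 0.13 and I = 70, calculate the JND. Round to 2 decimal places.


JND = k * I
JND = 0.13 * 70
= 9.10


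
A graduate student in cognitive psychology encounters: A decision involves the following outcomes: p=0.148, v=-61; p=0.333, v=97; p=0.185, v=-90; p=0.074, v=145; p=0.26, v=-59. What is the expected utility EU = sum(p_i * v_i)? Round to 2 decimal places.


EU = sum(p_i * v_i)
0.148 * -61 = -9.028
0.333 * 97 = 32.301
0.185 * -90 = -16.65
0.074 * 145 = 10.73
0.26 * -59 = -15.34
EU = -9.028 + 32.301 + -16.65 + 10.73 + -15.34
= 2.01


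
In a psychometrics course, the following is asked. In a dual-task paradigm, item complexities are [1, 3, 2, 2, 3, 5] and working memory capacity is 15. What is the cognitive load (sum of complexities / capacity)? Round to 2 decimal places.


Total complexity = 1 + 3 + 2 + 2 + 3 + 5 = 16
Load = total / capacity = 16 / 15
= 1.07


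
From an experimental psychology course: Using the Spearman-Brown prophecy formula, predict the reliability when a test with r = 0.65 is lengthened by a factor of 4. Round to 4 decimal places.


r_new = n*r / (1 + (n-1)*r)
Numerator = 4 * 0.65 = 2.6
Denominator = 1 + 3 * 0.65 = 2.95
r_new = 2.6 / 2.95
= 0.8814


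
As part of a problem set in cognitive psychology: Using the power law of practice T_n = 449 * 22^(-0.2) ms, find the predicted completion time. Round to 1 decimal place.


T_n = 449 * 22^(-0.2)
22^(-0.2) = 0.538909
T_n = 449 * 0.538909
= 242.0 ms


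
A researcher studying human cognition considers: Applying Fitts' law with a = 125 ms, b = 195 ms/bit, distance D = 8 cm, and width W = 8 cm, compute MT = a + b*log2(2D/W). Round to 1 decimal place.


MT = 125 + 195 * log2(2*8/8)
2D/W = 2.0
log2(2.0) = 1.0
MT = 125 + 195 * 1.0
= 320.0 ms


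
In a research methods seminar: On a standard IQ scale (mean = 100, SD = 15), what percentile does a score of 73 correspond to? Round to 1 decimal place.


z = (IQ - mean) / SD
z = (73 - 100) / 15 = -1.8
Percentile = Phi(-1.8) * 100
Phi(-1.8) = 0.03593
= 3.6


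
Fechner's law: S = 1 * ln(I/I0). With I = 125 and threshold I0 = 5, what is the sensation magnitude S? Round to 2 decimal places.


S = 1 * ln(125/5)
I/I0 = 25.0
ln(25.0) = 3.2189
S = 1 * 3.2189
= 3.22


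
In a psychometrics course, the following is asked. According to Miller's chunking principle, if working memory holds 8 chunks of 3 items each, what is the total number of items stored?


Total items = chunks * items_per_chunk
= 8 * 3
= 24


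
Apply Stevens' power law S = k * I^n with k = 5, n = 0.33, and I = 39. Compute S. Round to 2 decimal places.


S = 5 * 39^0.33
39^0.33 = 3.3501
S = 5 * 3.3501
= 16.75


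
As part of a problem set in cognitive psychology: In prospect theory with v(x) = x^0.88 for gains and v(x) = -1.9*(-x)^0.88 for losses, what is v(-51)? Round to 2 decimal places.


Since x = -51 < 0, use v(x) = -lambda*(-x)^alpha
(-x) = 51
51^0.88 = 31.8172
v(-51) = -1.9 * 31.8172
= -60.45


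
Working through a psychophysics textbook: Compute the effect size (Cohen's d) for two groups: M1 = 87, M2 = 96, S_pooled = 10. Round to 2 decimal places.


Cohen's d = (M1 - M2) / S_pooled
= (87 - 96) / 10
= -9 / 10
= -0.90


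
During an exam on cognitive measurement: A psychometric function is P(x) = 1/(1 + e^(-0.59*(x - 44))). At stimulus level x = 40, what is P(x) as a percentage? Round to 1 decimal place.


P(x) = 1/(1 + e^(-0.59*(40 - 44)))
Exponent = -0.59 * -4 = 2.36
e^(2.36) = 10.590951
P = 1/(1 + 10.590951) = 0.086274
Percentage = 8.6


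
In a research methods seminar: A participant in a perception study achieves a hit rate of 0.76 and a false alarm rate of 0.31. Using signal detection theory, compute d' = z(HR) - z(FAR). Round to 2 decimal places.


d' = z(HR) - z(FAR)
z(0.76) = 0.7063
z(0.31) = -0.4959
d' = 0.7063 - -0.4959
= 1.20


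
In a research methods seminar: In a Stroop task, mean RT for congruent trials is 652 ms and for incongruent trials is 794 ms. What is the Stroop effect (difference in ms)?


Stroop effect = RT(incongruent) - RT(congruent)
= 794 - 652
= 142 ms


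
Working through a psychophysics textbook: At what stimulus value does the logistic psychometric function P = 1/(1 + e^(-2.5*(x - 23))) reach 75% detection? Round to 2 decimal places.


At P = 0.75: 0.75 = 1/(1 + e^(-k*(x-x0)))
Solving: e^(-k*(x-x0)) = 1/3
x = x0 + ln(3)/k
ln(3) = 1.0986
x = 23 + 1.0986/2.5
= 23 + 0.4394
= 23.44


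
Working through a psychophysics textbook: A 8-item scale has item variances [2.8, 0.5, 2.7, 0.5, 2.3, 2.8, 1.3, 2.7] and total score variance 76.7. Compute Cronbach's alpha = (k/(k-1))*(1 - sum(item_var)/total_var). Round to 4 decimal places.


alpha = (k/(k-1)) * (1 - sum(s_i^2)/s_total^2)
sum(item variances) = 15.6
k/(k-1) = 8/7 = 1.142857
1 - 15.6/76.7 = 1 - 0.20339 = 0.79661
alpha = 1.142857 * 0.79661
= 0.9104


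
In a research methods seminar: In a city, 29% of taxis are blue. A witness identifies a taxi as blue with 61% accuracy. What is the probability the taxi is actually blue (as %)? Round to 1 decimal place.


P(blue | says blue) = P(says blue | blue)*P(blue) / [P(says blue | blue)*P(blue) + P(says blue | not blue)*P(not blue)]
Numerator = 0.61 * 0.29 = 0.1769
False identification = 0.39 * 0.71 = 0.2769
P = 0.1769 / (0.1769 + 0.2769)
= 0.1769 / 0.4538
As percentage = 39.0


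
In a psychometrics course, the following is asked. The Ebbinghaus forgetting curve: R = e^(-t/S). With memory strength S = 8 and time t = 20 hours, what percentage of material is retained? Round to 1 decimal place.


R = e^(-t/S)
-t/S = -20/8 = -2.5
R = e^(-2.5) = 0.082085
Percentage = 0.082085 * 100
= 8.2


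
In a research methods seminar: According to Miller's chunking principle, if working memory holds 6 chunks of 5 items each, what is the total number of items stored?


Total items = chunks * items_per_chunk
= 6 * 5
= 30


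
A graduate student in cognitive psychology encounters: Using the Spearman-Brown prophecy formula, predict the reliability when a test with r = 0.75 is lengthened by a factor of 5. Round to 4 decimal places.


r_new = n*r / (1 + (n-1)*r)
Numerator = 5 * 0.75 = 3.75
Denominator = 1 + 4 * 0.75 = 4.0
r_new = 3.75 / 4.0
= 0.9375


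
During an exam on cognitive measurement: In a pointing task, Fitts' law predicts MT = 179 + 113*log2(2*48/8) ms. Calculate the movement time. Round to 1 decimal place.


MT = 179 + 113 * log2(2*48/8)
2D/W = 12.0
log2(12.0) = 3.585
MT = 179 + 113 * 3.585
= 584.1 ms


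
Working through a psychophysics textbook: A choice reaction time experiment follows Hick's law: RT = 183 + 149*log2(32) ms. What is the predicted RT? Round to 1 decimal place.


RT = 183 + 149 * log2(32)
log2(32) = 5.0
RT = 183 + 149 * 5.0
= 183 + 745.0
= 928.0 ms


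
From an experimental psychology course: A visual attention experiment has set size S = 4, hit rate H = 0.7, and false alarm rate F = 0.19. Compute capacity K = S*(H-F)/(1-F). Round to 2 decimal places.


K = S * (H - F) / (1 - F)
H - F = 0.51
1 - F = 0.81
K = 4 * 0.51 / 0.81
= 2.52


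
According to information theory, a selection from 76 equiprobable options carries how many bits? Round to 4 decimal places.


H = log2(n)
H = log2(76)
= 6.2479


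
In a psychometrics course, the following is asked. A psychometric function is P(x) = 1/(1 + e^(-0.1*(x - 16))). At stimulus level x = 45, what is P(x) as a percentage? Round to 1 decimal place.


P(x) = 1/(1 + e^(-0.1*(45 - 16)))
Exponent = -0.1 * 29 = -2.9
e^(-2.9) = 0.055023
P = 1/(1 + 0.055023) = 0.947847
Percentage = 94.8
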